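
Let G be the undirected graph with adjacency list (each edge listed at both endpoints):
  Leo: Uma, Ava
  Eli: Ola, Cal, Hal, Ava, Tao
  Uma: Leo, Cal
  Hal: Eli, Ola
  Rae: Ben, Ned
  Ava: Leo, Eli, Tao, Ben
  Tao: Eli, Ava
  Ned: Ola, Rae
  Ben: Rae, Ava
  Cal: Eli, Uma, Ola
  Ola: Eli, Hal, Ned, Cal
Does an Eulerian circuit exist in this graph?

Degrees: Leo:2, Eli:5, Uma:2, Hal:2, Rae:2, Ava:4, Tao:2, Ned:2, Ben:2, Cal:3, Ola:4
Vertices with odd degree: Eli, Cal. An Eulerian circuit requires all degrees even.

No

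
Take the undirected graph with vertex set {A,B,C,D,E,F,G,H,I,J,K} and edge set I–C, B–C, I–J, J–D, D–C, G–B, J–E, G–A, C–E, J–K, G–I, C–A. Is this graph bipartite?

Yes

A valid 2-coloring puts {C, F, G, H, J} on one side and {A, B, D, E, I, K} on the other; every edge crosses between the two sides.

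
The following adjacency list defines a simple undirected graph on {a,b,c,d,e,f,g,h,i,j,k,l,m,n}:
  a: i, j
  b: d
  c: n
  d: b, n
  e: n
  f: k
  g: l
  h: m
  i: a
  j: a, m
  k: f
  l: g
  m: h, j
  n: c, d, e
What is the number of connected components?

4

Component: {f, k}
Component: {g, l}
Component: {a, h, i, j, m}
Component: {b, c, d, e, n}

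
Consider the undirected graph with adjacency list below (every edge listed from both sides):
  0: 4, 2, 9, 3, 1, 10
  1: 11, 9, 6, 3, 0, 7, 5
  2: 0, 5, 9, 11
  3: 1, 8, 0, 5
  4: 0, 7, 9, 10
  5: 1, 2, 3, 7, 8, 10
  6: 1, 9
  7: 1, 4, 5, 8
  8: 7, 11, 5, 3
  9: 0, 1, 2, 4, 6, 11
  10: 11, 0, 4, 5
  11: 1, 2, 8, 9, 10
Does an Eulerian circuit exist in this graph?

Degrees: 0:6, 1:7, 2:4, 3:4, 4:4, 5:6, 6:2, 7:4, 8:4, 9:6, 10:4, 11:5
1, 11 have odd degree; an Eulerian circuit needs every degree to be even, so none exists.

No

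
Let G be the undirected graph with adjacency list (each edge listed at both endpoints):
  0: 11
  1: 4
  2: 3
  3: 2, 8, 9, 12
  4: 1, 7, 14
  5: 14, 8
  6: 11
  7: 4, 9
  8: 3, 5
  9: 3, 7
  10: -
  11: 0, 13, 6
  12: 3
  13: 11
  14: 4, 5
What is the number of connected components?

Component: {10}
Component: {0, 6, 11, 13}
Component: {1, 2, 3, 4, 5, 7, 8, 9, 12, 14}

3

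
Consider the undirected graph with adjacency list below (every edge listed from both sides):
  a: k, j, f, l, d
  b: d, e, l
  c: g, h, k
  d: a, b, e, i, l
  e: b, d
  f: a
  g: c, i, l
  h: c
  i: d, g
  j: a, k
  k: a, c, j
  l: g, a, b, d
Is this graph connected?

Yes

A breadth-first search from a visits a, d, l, j, k, f, b, i, e, g, c, h — all 12 vertices — so the graph is connected.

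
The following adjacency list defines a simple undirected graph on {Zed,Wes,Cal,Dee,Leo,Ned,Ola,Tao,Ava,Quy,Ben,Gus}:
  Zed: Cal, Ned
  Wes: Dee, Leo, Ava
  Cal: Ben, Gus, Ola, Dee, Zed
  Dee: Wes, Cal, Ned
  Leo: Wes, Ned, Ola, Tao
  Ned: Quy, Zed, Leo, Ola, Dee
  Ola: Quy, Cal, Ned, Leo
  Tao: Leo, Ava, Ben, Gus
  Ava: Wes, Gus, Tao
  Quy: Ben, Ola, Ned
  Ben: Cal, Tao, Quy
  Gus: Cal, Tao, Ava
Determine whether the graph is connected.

Starting from Zed and exploring outward reaches every vertex (Zed, Ned, Cal, Leo, Dee, Quy, Ola, Ben, Gus, Tao, Wes, Ava); the graph is connected.

Yes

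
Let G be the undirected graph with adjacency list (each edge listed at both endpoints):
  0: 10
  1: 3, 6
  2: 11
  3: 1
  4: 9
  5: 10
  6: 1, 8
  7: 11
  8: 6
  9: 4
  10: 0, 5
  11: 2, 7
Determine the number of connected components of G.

Component: {4, 9}
Component: {0, 5, 10}
Component: {2, 7, 11}
Component: {1, 3, 6, 8}

4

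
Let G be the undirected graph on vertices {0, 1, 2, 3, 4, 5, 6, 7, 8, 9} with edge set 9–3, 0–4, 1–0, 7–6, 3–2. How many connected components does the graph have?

5

Component: {5}
Component: {8}
Component: {6, 7}
Component: {0, 1, 4}
Component: {2, 3, 9}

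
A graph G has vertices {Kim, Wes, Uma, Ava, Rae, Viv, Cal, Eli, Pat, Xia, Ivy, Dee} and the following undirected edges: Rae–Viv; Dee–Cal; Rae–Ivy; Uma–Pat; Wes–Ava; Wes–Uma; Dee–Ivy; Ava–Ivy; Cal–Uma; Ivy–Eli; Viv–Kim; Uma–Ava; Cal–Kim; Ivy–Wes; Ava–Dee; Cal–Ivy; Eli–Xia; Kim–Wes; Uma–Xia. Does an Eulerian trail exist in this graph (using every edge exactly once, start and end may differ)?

Degrees: Kim:3, Wes:4, Uma:5, Ava:4, Rae:2, Viv:2, Cal:4, Eli:2, Pat:1, Xia:2, Ivy:6, Dee:3
Odd-degree vertices: Kim, Uma, Pat, Dee (4 total).
With 4 odd-degree vertices (more than two), no single trail can use every edge.

No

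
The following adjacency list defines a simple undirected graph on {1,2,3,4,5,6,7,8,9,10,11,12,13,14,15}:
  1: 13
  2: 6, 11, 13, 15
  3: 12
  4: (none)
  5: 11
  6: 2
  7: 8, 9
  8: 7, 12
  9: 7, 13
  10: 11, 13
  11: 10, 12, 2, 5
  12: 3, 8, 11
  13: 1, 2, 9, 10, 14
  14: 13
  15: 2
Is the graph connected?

No

Component: {4}
Component: {1, 2, 3, 5, 6, 7, 8, 9, 10, 11, 12, 13, 14, 15}
There are 2 separate components, so the graph is not connected.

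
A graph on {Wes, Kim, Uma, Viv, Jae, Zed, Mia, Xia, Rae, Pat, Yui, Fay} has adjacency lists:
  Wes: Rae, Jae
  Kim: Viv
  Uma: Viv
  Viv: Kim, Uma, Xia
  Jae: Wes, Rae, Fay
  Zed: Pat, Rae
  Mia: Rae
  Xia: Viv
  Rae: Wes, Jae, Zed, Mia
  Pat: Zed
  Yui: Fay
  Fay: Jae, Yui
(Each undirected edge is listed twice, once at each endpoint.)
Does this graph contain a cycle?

The graph has 12 vertices, 11 edges, and 2 connected components.
Since 11 > 12 - 2, a cycle must exist; for instance Wes-Rae-Jae-Wes.

Yes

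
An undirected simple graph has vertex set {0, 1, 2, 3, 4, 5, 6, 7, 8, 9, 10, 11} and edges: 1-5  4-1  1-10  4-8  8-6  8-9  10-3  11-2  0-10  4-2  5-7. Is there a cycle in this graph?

No

|V| = 12, |E| = 11, number of components = 1.
Since 11 = 12 - 1, the graph is a forest and contains no cycle.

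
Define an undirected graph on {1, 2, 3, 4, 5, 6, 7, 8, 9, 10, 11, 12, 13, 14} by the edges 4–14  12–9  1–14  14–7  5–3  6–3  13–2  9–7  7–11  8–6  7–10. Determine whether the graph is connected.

Component: {2, 13}
Component: {3, 5, 6, 8}
Component: {1, 4, 7, 9, 10, 11, 12, 14}
No edge joins these 3 groups, so the graph is disconnected.

No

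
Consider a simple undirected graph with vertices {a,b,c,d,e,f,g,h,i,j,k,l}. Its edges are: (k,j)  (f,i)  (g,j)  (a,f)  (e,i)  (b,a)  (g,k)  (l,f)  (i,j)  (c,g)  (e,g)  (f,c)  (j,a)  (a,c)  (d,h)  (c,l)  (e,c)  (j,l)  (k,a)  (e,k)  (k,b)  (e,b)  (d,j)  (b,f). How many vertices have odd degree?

Degrees: a:5, b:4, c:5, d:2, e:5, f:5, g:4, h:1, i:3, j:6, k:5, l:3
Odd-degree vertices: a, c, e, f, h, i, k, l.

8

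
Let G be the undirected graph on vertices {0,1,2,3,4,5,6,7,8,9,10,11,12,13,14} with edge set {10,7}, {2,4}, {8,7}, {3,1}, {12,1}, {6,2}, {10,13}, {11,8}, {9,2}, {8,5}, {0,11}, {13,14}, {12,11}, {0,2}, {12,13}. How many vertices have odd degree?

Degrees: 0:2, 1:2, 2:4, 3:1, 4:1, 5:1, 6:1, 7:2, 8:3, 9:1, 10:2, 11:3, 12:3, 13:3, 14:1
Odd-degree vertices: 3, 4, 5, 6, 8, 9, 11, 12, 13, 14.

10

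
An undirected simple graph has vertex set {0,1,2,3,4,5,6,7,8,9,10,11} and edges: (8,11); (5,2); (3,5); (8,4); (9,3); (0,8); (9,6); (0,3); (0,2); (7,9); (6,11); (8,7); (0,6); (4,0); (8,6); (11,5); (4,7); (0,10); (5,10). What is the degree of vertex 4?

Neighbors of 4: 0, 7, 8.

3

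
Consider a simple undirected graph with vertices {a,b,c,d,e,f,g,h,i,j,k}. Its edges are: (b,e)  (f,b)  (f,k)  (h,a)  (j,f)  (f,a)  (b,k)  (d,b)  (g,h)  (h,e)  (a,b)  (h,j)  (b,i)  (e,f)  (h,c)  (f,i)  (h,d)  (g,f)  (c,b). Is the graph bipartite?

The cycle b-f-k-b has length 3, which is odd, so the graph is not bipartite.

No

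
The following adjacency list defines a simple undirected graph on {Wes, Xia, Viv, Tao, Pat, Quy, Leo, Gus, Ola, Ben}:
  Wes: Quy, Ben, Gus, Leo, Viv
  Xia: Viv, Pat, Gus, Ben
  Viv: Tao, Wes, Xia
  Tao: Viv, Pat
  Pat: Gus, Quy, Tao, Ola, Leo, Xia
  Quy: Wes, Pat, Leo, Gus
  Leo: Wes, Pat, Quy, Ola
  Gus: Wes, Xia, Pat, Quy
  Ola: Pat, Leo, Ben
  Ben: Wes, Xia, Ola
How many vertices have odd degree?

Degrees: Wes:5, Xia:4, Viv:3, Tao:2, Pat:6, Quy:4, Leo:4, Gus:4, Ola:3, Ben:3
Odd-degree vertices: Wes, Viv, Ola, Ben.

4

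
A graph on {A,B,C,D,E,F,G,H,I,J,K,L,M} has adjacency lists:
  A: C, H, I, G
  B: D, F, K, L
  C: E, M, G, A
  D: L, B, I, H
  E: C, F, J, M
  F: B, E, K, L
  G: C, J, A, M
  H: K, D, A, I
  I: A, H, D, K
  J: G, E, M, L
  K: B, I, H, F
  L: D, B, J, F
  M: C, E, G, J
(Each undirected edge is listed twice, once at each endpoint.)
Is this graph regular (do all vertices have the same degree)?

Yes

Degrees: A:4, B:4, C:4, D:4, E:4, F:4, G:4, H:4, I:4, J:4, K:4, L:4, M:4
All degrees equal 4; the graph is regular.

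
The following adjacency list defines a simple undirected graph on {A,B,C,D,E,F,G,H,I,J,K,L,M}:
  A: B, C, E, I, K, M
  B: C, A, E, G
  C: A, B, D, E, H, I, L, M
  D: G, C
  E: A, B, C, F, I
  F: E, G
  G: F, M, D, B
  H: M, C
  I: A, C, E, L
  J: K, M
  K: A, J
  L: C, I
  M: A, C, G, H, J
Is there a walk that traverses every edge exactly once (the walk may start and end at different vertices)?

Degrees: A:6, B:4, C:8, D:2, E:5, F:2, G:4, H:2, I:4, J:2, K:2, L:2, M:5
Odd-degree vertices: E, M (2 total).
The non-isolated vertices are connected and exactly 2 have odd degree, so an Eulerian trail exists (from E to M).

Yes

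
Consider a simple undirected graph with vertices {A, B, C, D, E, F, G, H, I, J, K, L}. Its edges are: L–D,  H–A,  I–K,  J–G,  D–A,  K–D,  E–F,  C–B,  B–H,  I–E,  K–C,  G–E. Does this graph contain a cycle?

The graph has 12 vertices, 12 edges, and 1 connected component.
One cycle is A-D-K-C-B-H-A.

Yes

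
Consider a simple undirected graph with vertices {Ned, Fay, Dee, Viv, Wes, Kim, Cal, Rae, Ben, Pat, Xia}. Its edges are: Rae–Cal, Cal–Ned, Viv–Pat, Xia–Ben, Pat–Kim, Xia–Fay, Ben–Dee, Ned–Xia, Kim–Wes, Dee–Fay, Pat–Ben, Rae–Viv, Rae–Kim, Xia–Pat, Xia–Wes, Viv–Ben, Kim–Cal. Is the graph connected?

Yes

Starting from Ned and exploring outward reaches every vertex (Ned, Xia, Cal, Wes, Ben, Pat, Fay, Kim, Rae, Dee, Viv); the graph is connected.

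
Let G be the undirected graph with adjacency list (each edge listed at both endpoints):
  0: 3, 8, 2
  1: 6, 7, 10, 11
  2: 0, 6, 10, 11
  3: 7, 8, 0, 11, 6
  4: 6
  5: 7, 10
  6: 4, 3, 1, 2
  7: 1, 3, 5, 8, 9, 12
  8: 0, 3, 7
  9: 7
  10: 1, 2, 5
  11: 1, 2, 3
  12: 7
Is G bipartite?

The cycle 3-8-7-3 has length 3, which is odd, so the graph is not bipartite.

No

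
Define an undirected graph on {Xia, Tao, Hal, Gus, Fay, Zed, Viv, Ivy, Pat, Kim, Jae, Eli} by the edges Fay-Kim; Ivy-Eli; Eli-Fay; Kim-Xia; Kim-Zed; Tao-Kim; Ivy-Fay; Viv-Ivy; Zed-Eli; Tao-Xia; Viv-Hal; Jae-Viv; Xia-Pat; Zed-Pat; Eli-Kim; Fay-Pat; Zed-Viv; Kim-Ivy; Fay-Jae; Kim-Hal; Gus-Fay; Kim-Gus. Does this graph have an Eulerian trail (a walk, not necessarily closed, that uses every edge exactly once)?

Degrees: Xia:3, Tao:2, Hal:2, Gus:2, Fay:6, Zed:4, Viv:4, Ivy:4, Pat:3, Kim:8, Jae:2, Eli:4
Odd-degree vertices: Xia, Pat (2 total).
The non-isolated vertices are connected and exactly 2 have odd degree, so an Eulerian trail exists (from Xia to Pat).

Yes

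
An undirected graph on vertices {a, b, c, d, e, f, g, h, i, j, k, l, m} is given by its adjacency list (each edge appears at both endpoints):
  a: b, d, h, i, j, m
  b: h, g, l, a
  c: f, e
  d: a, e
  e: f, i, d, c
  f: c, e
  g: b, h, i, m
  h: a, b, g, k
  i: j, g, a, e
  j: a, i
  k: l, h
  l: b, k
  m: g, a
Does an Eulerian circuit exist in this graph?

Yes

Degrees: a:6, b:4, c:2, d:2, e:4, f:2, g:4, h:4, i:4, j:2, k:2, l:2, m:2
Every vertex has even degree and the edges form a single connected piece, so an Eulerian circuit exists.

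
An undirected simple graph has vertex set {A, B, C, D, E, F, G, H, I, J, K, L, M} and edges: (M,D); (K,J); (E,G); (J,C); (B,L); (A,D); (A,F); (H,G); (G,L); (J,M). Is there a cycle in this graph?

The graph has 13 vertices, 10 edges, and 3 connected components.
A forest on 13 vertices with 3 components has exactly 10 edges, which matches — so no cycle.

No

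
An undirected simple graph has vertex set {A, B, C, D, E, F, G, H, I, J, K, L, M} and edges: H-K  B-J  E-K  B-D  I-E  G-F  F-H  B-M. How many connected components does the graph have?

5

Component: {A}
Component: {C}
Component: {L}
Component: {B, D, J, M}
Component: {E, F, G, H, I, K}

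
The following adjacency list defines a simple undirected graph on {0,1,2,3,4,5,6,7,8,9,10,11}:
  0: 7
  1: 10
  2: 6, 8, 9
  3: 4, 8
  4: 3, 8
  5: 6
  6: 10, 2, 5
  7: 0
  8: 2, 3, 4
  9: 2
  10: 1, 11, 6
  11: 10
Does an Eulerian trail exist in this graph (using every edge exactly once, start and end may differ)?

No

Degrees: 0:1, 1:1, 2:3, 3:2, 4:2, 5:1, 6:3, 7:1, 8:3, 9:1, 10:3, 11:1
Odd-degree vertices: 0, 1, 2, 5, 6, 7, 8, 9, 10, 11 (10 total).
An Eulerian trail requires 0 or 2 odd-degree vertices; here there are 10.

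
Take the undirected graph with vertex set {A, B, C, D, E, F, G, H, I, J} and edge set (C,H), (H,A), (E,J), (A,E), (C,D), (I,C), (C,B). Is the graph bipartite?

Yes

Partition the vertices as {B, D, E, F, G, H, I} vs {A, C, J}. Each listed edge has one endpoint in each part, so the graph is bipartite.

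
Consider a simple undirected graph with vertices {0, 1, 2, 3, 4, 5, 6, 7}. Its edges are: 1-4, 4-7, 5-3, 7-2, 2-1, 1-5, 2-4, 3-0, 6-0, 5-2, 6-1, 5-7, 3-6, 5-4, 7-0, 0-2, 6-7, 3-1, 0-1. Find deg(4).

4

Neighbors of 4: 1, 2, 5, 7.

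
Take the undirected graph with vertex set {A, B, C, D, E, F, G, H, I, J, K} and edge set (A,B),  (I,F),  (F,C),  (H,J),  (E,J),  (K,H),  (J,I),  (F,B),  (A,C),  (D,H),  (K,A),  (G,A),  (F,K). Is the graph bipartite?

The cycle H-J-I-F-K-H has length 5, which is odd, so the graph is not bipartite.

No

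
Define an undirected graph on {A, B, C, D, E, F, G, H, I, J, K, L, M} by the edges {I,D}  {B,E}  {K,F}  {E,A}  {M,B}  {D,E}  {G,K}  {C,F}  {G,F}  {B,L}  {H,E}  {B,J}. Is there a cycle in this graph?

|V| = 13, |E| = 12, number of components = 2.
One cycle is F-G-K-F.

Yes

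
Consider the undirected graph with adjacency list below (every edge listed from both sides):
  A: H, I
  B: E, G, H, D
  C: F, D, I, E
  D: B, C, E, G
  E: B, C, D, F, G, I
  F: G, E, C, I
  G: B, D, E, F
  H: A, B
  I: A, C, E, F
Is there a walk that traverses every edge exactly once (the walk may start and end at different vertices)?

Degrees: A:2, B:4, C:4, D:4, E:6, F:4, G:4, H:2, I:4
Odd-degree vertices: none (0 total).
With 0 odd-degree vertices and all edges in one connected piece, an Eulerian trail exists.

Yes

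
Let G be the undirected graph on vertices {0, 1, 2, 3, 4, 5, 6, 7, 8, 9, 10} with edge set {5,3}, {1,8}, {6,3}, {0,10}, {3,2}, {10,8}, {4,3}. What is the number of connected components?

4

Component: {7}
Component: {9}
Component: {0, 1, 8, 10}
Component: {2, 3, 4, 5, 6}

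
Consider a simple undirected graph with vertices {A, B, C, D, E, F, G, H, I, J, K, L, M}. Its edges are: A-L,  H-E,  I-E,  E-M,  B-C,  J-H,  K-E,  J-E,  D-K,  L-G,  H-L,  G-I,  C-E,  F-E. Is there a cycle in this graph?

|V| = 13, |E| = 14, number of components = 1.
Since 14 > 13 - 1, a cycle must exist; for instance L-H-E-I-G-L.

Yes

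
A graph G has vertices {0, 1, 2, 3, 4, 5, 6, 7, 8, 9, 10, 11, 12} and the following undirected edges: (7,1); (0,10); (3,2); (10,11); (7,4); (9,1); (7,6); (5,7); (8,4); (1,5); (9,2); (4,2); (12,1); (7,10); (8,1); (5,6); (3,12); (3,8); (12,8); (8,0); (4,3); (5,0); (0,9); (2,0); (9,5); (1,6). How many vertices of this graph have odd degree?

8

Degrees: 0:5, 1:6, 2:4, 3:4, 4:4, 5:5, 6:3, 7:5, 8:5, 9:4, 10:3, 11:1, 12:3
Odd-degree vertices: 0, 5, 6, 7, 8, 10, 11, 12.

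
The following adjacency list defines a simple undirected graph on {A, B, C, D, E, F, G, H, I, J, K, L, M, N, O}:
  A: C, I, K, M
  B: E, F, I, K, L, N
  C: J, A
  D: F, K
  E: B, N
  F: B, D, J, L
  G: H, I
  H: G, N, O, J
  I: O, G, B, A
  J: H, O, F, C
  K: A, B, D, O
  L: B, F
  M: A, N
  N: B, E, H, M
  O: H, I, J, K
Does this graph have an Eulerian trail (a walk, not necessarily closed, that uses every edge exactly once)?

Degrees: A:4, B:6, C:2, D:2, E:2, F:4, G:2, H:4, I:4, J:4, K:4, L:2, M:2, N:4, O:4
Odd-degree vertices: none (0 total).
With 0 odd-degree vertices and all edges in one connected piece, an Eulerian trail exists.

Yes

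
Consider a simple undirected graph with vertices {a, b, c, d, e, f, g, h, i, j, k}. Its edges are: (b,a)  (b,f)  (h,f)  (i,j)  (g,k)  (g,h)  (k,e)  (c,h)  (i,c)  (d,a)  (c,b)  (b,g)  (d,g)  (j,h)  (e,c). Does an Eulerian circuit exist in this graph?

Degrees: a:2, b:4, c:4, d:2, e:2, f:2, g:4, h:4, i:2, j:2, k:2
All degrees are even and the non-isolated vertices are connected — an Eulerian circuit exists.

Yes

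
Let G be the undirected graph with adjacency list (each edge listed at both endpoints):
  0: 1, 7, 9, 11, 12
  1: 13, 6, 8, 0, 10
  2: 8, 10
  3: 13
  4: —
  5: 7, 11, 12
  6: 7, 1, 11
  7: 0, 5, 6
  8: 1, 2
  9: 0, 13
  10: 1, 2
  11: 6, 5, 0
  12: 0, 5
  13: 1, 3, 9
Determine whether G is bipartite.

Yes

Color {1, 2, 3, 4, 7, 9, 11, 12} black and {0, 5, 6, 8, 10, 13} white. No edge joins two same-colored vertices, so the graph is bipartite.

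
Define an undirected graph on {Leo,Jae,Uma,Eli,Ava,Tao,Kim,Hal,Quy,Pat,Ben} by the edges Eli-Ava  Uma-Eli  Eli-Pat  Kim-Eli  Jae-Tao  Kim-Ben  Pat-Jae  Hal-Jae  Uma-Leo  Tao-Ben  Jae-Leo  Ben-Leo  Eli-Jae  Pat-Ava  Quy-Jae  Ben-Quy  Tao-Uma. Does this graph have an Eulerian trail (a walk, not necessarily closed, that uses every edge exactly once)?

No

Degrees: Leo:3, Jae:6, Uma:3, Eli:5, Ava:2, Tao:3, Kim:2, Hal:1, Quy:2, Pat:3, Ben:4
Odd-degree vertices: Leo, Uma, Eli, Tao, Hal, Pat (6 total).
With 6 odd-degree vertices (more than two), no single trail can use every edge.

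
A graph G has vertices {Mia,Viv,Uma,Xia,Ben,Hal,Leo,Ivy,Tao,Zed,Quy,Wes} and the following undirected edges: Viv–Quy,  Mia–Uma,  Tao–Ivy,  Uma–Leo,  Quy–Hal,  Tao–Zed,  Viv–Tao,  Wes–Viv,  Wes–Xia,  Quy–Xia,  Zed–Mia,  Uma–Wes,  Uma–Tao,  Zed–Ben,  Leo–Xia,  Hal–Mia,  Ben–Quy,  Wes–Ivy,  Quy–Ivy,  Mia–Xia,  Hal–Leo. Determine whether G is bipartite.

Mia-Zed-Ben-Quy-Hal-Mia is an odd cycle (length 5), and a bipartite graph can contain only even cycles.

No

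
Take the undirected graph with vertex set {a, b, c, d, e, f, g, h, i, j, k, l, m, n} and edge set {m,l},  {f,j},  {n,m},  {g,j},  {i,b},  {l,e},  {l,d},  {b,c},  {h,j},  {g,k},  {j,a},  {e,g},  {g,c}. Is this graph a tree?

The graph has 14 vertices and 13 edges.
It is connected with exactly 13 edges, hence acyclic — it is a tree.

Yes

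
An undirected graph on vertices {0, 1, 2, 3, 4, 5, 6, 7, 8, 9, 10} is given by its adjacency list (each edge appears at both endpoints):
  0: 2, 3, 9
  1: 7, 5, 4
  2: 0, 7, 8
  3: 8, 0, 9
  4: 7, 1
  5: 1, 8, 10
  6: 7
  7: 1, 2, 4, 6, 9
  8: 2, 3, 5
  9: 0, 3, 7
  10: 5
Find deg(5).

Neighbors of 5: 1, 8, 10.

3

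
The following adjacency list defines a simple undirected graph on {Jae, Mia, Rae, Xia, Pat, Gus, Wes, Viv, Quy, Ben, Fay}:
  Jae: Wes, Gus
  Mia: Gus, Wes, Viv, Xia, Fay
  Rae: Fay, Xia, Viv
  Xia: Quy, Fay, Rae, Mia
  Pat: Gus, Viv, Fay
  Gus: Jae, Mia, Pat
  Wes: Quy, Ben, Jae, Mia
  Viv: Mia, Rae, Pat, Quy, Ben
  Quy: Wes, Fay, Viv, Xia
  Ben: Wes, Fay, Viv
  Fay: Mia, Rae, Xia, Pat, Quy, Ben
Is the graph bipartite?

The cycle Rae-Xia-Fay-Rae has length 3, which is odd, so the graph is not bipartite.

No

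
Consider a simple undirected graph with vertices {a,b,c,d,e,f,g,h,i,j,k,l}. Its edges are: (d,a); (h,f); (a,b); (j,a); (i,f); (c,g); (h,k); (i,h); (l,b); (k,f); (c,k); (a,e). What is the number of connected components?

Component: {a, b, d, e, j, l}
Component: {c, f, g, h, i, k}

2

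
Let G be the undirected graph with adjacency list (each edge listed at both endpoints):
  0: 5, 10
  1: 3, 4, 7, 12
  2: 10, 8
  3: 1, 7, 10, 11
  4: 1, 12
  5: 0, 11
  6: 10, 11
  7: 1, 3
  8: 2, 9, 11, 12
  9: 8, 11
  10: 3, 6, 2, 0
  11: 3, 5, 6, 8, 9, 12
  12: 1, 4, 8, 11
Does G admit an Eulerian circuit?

Yes

Degrees: 0:2, 1:4, 2:2, 3:4, 4:2, 5:2, 6:2, 7:2, 8:4, 9:2, 10:4, 11:6, 12:4
Every vertex has even degree and the edges form a single connected piece, so an Eulerian circuit exists.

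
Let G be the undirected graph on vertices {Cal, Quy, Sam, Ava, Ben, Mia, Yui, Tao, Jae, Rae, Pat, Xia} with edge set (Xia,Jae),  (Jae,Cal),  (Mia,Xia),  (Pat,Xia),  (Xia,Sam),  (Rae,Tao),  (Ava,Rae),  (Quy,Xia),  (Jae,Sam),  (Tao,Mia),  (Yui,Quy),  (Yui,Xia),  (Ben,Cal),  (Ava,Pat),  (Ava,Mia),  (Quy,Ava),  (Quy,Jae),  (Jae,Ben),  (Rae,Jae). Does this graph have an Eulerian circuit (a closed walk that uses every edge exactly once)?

Degrees: Cal:2, Quy:4, Sam:2, Ava:4, Ben:2, Mia:3, Yui:2, Tao:2, Jae:6, Rae:3, Pat:2, Xia:6
Mia, Rae have odd degree; an Eulerian circuit needs every degree to be even, so none exists.

No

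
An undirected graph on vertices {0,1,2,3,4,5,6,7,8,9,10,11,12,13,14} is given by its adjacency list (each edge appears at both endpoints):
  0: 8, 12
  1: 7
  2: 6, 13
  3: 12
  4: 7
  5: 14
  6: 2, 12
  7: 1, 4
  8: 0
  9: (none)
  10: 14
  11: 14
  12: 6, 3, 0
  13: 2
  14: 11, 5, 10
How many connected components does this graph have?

Component: {9}
Component: {1, 4, 7}
Component: {5, 10, 11, 14}
Component: {0, 2, 3, 6, 8, 12, 13}

4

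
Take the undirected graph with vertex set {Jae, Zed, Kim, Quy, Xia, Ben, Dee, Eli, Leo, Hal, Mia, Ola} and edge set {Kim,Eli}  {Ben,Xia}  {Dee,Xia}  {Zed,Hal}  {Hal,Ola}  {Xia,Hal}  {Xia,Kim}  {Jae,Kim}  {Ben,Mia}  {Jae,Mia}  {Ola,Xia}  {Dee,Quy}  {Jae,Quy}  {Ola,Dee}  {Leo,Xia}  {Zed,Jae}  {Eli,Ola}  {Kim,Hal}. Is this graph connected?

Starting from Jae and exploring outward reaches every vertex (Jae, Kim, Quy, Mia, Zed, Eli, Xia, Hal, Dee, Ben, Ola, Leo); the graph is connected.

Yes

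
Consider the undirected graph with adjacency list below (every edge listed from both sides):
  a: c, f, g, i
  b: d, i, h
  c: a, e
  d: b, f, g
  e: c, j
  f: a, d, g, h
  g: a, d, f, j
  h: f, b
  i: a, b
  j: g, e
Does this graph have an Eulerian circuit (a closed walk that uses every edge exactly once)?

No

Degrees: a:4, b:3, c:2, d:3, e:2, f:4, g:4, h:2, i:2, j:2
Vertices with odd degree: b, d. An Eulerian circuit requires all degrees even.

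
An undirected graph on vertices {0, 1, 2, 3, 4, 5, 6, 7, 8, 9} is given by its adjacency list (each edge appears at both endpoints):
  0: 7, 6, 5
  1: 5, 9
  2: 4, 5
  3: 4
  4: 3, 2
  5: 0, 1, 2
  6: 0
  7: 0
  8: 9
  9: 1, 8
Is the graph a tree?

Yes

The graph has 10 vertices and 9 edges.
Connected and |E| = |V| - 1, which characterizes a tree.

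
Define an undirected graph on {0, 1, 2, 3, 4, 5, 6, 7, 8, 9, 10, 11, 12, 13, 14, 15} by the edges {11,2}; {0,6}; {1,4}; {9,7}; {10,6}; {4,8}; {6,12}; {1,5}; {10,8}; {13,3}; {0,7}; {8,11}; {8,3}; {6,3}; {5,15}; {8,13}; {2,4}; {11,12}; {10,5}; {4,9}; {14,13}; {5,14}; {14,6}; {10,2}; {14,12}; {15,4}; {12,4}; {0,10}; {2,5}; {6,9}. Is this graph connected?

Yes

A breadth-first search from 0 visits 0, 6, 7, 10, 14, 9, 12, 3, 2, 8, 5, 13, 4, 11, 1, 15 — all 16 vertices — so the graph is connected.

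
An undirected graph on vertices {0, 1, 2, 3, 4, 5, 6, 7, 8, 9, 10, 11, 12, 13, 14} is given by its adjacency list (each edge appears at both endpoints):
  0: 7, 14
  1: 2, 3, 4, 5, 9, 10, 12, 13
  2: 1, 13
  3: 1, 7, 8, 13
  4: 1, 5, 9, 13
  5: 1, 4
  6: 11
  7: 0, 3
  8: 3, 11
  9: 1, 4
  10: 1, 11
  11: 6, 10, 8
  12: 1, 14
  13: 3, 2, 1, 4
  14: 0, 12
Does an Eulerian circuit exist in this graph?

No

Degrees: 0:2, 1:8, 2:2, 3:4, 4:4, 5:2, 6:1, 7:2, 8:2, 9:2, 10:2, 11:3, 12:2, 13:4, 14:2
6, 11 have odd degree; an Eulerian circuit needs every degree to be even, so none exists.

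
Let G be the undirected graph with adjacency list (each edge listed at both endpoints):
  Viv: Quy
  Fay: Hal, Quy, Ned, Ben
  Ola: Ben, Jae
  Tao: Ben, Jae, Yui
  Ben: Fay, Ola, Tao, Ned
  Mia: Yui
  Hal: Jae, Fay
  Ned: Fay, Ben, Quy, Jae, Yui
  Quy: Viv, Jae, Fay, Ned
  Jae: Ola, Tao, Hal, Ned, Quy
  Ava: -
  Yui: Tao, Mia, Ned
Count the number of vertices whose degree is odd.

6

Degrees: Viv:1, Fay:4, Ola:2, Tao:3, Ben:4, Mia:1, Hal:2, Ned:5, Quy:4, Jae:5, Ava:0, Yui:3
Odd-degree vertices: Viv, Tao, Mia, Ned, Jae, Yui.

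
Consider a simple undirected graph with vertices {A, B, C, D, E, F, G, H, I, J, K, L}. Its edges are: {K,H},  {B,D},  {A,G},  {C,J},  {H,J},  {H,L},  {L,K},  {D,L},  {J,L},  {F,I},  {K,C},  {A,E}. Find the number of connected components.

Component: {F, I}
Component: {A, E, G}
Component: {B, C, D, H, J, K, L}

3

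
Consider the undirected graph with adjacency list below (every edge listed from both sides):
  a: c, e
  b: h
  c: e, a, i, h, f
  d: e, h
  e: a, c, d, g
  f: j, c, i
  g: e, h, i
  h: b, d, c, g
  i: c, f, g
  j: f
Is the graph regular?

No

Degrees: a:2, b:1, c:5, d:2, e:4, f:3, g:3, h:4, i:3, j:1
Degrees are not all equal (e.g. deg(b)=1 but deg(c)=5); not regular.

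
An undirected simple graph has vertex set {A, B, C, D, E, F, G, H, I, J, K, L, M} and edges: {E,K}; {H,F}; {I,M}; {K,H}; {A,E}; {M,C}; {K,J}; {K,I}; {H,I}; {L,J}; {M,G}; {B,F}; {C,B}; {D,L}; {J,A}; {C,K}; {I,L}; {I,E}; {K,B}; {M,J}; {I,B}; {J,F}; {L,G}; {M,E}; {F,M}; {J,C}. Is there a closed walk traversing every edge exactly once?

Degrees: A:2, B:4, C:4, D:1, E:4, F:4, G:2, H:3, I:6, J:6, K:6, L:4, M:6
Vertices with odd degree: D, H. An Eulerian circuit requires all degrees even.

No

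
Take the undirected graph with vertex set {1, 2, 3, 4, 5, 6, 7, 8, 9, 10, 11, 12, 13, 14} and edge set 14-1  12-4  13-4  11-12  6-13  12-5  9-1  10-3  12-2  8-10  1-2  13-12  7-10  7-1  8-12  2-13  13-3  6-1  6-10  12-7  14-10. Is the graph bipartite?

No

The cycle 2-12-13-2 has length 3, which is odd, so the graph is not bipartite.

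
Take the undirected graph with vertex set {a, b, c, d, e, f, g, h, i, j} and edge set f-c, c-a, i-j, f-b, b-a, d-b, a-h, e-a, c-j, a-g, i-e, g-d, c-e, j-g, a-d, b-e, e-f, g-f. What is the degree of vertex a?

Neighbors of a: b, c, d, e, g, h.

6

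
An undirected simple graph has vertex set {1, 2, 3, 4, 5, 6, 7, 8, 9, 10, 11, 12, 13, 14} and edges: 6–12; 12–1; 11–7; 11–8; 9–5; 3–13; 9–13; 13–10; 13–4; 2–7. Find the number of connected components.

Component: {14}
Component: {1, 6, 12}
Component: {2, 7, 8, 11}
Component: {3, 4, 5, 9, 10, 13}

4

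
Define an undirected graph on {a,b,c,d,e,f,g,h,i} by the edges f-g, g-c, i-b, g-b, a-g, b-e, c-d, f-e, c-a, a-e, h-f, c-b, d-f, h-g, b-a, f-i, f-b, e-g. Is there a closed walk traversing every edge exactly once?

Degrees: a:4, b:6, c:4, d:2, e:4, f:6, g:6, h:2, i:2
Every vertex has even degree and the edges form a single connected piece, so an Eulerian circuit exists.

Yes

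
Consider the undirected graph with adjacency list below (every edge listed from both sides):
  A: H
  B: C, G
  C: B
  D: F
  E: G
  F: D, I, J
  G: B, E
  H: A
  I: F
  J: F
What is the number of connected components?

3

Component: {A, H}
Component: {B, C, E, G}
Component: {D, F, I, J}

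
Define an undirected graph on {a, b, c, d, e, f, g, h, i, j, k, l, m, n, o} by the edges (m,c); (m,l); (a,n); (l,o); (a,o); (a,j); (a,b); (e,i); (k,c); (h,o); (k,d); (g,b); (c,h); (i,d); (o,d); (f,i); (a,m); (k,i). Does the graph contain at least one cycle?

The graph has 15 vertices, 18 edges, and 1 connected component.
Since 18 > 15 - 1, a cycle must exist; for instance a-o-d-i-k-c-m-a.

Yes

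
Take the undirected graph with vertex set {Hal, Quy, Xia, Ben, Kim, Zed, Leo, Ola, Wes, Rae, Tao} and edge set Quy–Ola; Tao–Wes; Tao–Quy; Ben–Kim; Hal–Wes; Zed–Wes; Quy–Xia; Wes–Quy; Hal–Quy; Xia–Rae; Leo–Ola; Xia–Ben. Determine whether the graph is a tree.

No

The graph has 11 vertices and 12 edges.
Connected but with 12 > 10 edges, so it has a cycle and is not a tree.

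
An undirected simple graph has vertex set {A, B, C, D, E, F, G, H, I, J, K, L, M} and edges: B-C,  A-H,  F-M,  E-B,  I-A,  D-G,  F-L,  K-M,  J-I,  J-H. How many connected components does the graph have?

4

Component: {D, G}
Component: {B, C, E}
Component: {A, H, I, J}
Component: {F, K, L, M}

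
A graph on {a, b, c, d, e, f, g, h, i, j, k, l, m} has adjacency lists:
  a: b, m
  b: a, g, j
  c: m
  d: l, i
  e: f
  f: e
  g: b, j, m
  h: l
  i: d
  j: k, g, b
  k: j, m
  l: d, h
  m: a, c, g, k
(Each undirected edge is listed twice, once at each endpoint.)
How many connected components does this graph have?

Component: {e, f}
Component: {d, h, i, l}
Component: {a, b, c, g, j, k, m}

3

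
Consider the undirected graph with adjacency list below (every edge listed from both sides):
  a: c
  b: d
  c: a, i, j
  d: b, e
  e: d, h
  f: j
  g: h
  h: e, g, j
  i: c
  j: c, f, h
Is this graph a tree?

Yes

|V| = 10, |E| = 9.
Connected and |E| = |V| - 1, which characterizes a tree.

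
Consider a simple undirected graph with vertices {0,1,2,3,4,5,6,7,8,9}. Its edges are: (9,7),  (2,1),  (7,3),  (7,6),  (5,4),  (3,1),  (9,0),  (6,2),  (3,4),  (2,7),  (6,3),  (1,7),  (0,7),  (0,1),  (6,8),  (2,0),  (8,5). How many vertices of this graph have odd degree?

0

Degrees: 0:4, 1:4, 2:4, 3:4, 4:2, 5:2, 6:4, 7:6, 8:2, 9:2
Odd-degree vertices: none.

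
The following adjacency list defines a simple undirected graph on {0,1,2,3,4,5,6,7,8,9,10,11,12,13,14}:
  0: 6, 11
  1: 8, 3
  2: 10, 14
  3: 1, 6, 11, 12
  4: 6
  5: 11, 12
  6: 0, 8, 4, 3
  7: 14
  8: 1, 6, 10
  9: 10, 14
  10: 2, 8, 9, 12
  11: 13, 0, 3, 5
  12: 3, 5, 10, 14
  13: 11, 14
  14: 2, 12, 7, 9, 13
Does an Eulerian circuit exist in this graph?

No

Degrees: 0:2, 1:2, 2:2, 3:4, 4:1, 5:2, 6:4, 7:1, 8:3, 9:2, 10:4, 11:4, 12:4, 13:2, 14:5
4, 7, 8, 14 have odd degree; an Eulerian circuit needs every degree to be even, so none exists.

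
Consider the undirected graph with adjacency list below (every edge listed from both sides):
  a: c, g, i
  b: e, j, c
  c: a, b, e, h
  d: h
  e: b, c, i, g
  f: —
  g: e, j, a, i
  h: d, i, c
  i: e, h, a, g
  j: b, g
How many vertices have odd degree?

Degrees: a:3, b:3, c:4, d:1, e:4, f:0, g:4, h:3, i:4, j:2
Odd-degree vertices: a, b, d, h.

4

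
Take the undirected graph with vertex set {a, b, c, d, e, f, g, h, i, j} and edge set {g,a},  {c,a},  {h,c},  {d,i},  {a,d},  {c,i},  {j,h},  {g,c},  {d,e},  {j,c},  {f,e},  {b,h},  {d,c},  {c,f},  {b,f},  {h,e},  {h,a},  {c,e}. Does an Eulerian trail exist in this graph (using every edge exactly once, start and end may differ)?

Yes

Degrees: a:4, b:2, c:8, d:4, e:4, f:3, g:2, h:5, i:2, j:2
Odd-degree vertices: f, h (2 total).
The non-isolated vertices are connected and exactly 2 have odd degree, so an Eulerian trail exists (from f to h).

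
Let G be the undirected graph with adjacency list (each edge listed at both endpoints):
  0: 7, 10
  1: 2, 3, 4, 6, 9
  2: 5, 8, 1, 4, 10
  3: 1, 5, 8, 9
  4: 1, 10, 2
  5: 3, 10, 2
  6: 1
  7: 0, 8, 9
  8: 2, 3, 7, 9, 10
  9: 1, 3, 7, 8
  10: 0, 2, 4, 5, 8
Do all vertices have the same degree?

No

Degrees: 0:2, 1:5, 2:5, 3:4, 4:3, 5:3, 6:1, 7:3, 8:5, 9:4, 10:5
Degrees are not all equal (e.g. deg(6)=1 but deg(1)=5); not regular.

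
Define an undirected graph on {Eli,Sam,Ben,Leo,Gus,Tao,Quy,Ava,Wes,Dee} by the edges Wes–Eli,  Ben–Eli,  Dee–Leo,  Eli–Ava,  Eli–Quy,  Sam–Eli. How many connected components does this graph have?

Component: {Gus}
Component: {Tao}
Component: {Leo, Dee}
Component: {Eli, Sam, Ben, Quy, Ava, Wes}

4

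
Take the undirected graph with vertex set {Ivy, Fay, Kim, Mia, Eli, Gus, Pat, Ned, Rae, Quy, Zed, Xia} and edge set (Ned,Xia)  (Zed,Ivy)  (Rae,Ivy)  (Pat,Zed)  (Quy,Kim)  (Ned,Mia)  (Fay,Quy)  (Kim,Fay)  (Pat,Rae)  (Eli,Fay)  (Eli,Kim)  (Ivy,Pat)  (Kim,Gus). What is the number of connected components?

Component: {Mia, Ned, Xia}
Component: {Ivy, Pat, Rae, Zed}
Component: {Fay, Kim, Eli, Gus, Quy}

3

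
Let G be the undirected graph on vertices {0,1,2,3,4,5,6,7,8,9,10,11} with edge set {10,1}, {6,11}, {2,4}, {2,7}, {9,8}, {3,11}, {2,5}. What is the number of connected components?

Component: {0}
Component: {1, 10}
Component: {8, 9}
Component: {3, 6, 11}
Component: {2, 4, 5, 7}

5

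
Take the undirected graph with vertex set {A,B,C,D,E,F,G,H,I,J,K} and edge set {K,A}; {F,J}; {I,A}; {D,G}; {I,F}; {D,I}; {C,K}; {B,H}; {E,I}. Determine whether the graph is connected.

No

Component: {B, H}
Component: {A, C, D, E, F, G, I, J, K}
No edge joins these 2 groups, so the graph is disconnected.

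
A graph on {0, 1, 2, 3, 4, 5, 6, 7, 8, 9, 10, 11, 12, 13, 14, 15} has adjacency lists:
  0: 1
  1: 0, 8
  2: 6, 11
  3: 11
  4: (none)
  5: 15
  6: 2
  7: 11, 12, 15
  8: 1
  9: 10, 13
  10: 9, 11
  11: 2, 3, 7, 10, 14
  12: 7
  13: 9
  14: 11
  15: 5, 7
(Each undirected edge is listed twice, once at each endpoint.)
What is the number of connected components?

3

Component: {4}
Component: {0, 1, 8}
Component: {2, 3, 5, 6, 7, 9, 10, 11, 12, 13, 14, 15}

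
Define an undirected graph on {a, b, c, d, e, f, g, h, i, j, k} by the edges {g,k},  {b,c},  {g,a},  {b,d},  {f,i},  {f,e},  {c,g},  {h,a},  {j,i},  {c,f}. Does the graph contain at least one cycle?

The graph has 11 vertices, 10 edges, and 1 connected component.
A forest on 11 vertices with 1 component has exactly 10 edges, which matches — so no cycle.

No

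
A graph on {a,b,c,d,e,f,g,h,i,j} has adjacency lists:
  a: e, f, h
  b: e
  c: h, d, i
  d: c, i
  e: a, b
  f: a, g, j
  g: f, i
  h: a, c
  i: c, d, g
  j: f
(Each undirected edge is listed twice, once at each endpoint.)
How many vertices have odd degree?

6

Degrees: a:3, b:1, c:3, d:2, e:2, f:3, g:2, h:2, i:3, j:1
Odd-degree vertices: a, b, c, f, i, j.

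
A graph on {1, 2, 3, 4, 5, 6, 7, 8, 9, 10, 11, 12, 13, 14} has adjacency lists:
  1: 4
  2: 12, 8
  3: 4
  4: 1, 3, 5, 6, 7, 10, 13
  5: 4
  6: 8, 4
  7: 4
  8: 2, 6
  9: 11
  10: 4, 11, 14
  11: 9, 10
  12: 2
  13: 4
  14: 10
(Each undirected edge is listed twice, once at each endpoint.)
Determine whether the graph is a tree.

|V| = 14, |E| = 13.
It is connected with exactly 13 edges, hence acyclic — it is a tree.

Yes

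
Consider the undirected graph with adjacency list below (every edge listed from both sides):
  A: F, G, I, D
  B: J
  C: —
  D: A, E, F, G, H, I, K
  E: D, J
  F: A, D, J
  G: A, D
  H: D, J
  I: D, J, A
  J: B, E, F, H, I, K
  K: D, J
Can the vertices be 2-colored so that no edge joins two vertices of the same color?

The cycle D-A-F-D has length 3, which is odd, so the graph is not bipartite.

No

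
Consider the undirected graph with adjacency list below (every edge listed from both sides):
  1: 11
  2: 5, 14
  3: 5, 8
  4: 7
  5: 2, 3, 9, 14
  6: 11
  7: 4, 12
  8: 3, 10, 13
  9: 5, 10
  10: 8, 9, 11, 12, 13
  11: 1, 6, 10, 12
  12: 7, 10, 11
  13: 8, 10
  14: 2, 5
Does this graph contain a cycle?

Yes

|V| = 14, |E| = 17, number of components = 1.
Since 17 > 14 - 1, a cycle must exist; for instance 11-12-10-11.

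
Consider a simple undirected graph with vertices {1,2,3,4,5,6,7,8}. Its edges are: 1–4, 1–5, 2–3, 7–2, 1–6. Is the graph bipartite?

Color {3, 4, 5, 6, 7, 8} black and {1, 2} white. No edge joins two same-colored vertices, so the graph is bipartite.

Yes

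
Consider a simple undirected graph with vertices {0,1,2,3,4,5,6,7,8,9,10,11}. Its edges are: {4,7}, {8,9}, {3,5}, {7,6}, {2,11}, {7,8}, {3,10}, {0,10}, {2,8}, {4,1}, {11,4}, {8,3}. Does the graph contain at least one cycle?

Yes

|V| = 12, |E| = 12, number of components = 1.
Since 12 > 12 - 1, a cycle must exist; for instance 8-7-4-11-2-8.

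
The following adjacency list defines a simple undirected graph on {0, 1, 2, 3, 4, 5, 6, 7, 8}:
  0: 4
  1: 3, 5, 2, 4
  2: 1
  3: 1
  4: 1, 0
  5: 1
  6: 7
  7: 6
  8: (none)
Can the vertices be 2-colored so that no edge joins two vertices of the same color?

Color {2, 3, 4, 5, 7, 8} black and {0, 1, 6} white. No edge joins two same-colored vertices, so the graph is bipartite.

Yes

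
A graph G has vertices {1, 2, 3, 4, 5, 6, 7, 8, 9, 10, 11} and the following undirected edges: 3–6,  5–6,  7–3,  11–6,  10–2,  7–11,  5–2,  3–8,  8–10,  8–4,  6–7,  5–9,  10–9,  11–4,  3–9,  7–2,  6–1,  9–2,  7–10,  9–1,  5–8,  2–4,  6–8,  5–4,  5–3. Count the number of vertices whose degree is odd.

6

Degrees: 1:2, 2:5, 3:5, 4:4, 5:6, 6:6, 7:5, 8:5, 9:5, 10:4, 11:3
Odd-degree vertices: 2, 3, 7, 8, 9, 11.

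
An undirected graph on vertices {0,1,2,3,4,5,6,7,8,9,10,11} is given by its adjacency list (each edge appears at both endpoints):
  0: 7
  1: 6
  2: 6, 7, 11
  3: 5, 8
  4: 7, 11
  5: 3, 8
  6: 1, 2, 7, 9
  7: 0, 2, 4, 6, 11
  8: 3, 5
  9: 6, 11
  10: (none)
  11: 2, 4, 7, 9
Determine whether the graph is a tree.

The graph has 12 vertices and 14 edges.
It splits into 3 components, so it cannot be a tree.

No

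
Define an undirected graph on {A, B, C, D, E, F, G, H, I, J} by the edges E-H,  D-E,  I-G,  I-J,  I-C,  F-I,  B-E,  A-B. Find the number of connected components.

Component: {A, B, D, E, H}
Component: {C, F, G, I, J}

2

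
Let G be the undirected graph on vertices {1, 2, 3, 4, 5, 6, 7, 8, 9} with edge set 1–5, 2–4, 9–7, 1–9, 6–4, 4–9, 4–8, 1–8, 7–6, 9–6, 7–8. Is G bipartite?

4-6-9-4 is an odd cycle (length 3), and a bipartite graph can contain only even cycles.

No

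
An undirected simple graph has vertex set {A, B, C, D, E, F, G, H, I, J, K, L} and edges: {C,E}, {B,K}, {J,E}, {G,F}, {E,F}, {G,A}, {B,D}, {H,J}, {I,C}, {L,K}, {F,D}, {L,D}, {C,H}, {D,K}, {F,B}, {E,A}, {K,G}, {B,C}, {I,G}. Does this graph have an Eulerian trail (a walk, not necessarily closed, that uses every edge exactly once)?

Degrees: A:2, B:4, C:4, D:4, E:4, F:4, G:4, H:2, I:2, J:2, K:4, L:2
Odd-degree vertices: none (0 total).
With 0 odd-degree vertices and all edges in one connected piece, an Eulerian trail exists.

Yes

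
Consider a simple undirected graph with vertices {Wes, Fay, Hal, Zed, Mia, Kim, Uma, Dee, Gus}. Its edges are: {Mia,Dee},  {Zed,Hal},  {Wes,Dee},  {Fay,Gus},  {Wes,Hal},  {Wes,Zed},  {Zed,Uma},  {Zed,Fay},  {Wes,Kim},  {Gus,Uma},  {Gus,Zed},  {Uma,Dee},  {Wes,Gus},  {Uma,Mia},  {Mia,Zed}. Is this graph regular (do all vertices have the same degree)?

Degrees: Wes:5, Fay:2, Hal:2, Zed:6, Mia:3, Kim:1, Uma:4, Dee:3, Gus:4
Vertex Kim has degree 1 while Zed has degree 6, so the graph is not regular.

No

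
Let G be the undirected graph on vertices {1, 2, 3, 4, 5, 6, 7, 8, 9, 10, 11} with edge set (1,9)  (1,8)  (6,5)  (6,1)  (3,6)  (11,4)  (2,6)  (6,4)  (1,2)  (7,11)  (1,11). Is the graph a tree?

No

The graph has 11 vertices and 11 edges.
It is not connected, so it is not a tree.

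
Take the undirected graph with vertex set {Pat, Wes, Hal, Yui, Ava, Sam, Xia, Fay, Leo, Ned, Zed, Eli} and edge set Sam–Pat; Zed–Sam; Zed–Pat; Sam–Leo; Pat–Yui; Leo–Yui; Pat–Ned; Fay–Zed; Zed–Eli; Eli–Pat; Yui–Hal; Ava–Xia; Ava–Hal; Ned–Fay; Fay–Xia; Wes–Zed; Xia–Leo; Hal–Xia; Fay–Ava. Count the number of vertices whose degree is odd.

Degrees: Pat:5, Wes:1, Hal:3, Yui:3, Ava:3, Sam:3, Xia:4, Fay:4, Leo:3, Ned:2, Zed:5, Eli:2
Odd-degree vertices: Pat, Wes, Hal, Yui, Ava, Sam, Leo, Zed.

8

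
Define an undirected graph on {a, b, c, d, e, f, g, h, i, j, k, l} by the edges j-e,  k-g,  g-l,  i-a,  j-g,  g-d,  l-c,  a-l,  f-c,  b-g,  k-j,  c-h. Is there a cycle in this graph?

Yes

The graph has 12 vertices, 12 edges, and 1 connected component.
Since 12 > 12 - 1, a cycle must exist; for instance g-j-k-g.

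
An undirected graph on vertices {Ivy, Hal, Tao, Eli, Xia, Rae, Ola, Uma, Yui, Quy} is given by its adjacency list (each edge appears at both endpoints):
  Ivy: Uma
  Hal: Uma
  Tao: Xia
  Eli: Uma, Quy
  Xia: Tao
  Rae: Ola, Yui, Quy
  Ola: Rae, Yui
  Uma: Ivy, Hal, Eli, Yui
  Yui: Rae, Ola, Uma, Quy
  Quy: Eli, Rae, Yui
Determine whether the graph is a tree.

No

The graph has 10 vertices and 11 edges.
It is not connected, so it is not a tree.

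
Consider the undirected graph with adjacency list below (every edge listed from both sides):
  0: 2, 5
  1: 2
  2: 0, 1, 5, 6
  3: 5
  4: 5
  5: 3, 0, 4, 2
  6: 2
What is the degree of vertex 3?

1

Neighbors of 3: 5.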